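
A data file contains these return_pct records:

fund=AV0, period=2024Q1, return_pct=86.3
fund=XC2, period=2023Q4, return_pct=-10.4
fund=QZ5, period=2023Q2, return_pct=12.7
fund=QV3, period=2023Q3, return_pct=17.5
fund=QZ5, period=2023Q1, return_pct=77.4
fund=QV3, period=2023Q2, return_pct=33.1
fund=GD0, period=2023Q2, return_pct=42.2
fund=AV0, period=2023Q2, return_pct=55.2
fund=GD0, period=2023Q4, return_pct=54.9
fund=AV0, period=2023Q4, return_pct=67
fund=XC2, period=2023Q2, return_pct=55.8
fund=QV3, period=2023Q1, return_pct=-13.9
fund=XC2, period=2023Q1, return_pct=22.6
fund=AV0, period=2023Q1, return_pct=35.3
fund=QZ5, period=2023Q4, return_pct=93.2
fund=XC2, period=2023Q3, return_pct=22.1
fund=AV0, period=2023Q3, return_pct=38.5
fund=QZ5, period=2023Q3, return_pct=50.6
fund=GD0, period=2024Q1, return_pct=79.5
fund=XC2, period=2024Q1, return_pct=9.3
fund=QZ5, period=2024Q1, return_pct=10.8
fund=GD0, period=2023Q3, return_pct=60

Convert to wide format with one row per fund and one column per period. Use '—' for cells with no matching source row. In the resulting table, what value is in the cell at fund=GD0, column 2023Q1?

—

No long-format row has fund=GD0 and period=2023Q1, so the cell is —.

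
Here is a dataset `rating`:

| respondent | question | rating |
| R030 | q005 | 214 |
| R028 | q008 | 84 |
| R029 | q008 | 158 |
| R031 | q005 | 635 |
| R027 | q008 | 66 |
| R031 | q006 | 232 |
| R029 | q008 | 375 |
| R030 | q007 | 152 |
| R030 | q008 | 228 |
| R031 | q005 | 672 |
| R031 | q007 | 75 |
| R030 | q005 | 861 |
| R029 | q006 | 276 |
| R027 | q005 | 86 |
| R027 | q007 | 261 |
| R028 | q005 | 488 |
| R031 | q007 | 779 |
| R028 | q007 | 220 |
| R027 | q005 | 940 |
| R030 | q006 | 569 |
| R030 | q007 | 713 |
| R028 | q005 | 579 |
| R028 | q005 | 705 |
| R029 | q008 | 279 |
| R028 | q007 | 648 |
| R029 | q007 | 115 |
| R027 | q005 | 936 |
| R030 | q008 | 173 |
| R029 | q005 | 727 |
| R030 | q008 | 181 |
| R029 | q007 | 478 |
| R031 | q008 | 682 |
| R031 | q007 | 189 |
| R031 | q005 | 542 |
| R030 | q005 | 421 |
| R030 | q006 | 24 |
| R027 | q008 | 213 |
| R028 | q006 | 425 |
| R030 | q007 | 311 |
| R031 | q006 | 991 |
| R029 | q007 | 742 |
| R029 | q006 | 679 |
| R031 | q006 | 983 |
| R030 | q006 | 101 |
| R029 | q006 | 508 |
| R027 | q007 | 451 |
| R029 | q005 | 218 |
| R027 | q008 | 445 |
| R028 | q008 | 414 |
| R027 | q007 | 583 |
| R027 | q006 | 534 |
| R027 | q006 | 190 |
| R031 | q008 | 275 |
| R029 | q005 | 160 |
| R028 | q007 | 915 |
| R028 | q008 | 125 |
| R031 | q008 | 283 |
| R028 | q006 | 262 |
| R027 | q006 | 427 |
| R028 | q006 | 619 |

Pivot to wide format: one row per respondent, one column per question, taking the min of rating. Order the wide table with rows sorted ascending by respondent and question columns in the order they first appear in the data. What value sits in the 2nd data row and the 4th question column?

With rows sorted ascending by respondent, row 2 is respondent=R028. question columns in first-appearance order: q005, q008, q006, q007; column 4 is q007.
Long rows with respondent=R028, question=q007: min(220, 648, 915) = 220.

220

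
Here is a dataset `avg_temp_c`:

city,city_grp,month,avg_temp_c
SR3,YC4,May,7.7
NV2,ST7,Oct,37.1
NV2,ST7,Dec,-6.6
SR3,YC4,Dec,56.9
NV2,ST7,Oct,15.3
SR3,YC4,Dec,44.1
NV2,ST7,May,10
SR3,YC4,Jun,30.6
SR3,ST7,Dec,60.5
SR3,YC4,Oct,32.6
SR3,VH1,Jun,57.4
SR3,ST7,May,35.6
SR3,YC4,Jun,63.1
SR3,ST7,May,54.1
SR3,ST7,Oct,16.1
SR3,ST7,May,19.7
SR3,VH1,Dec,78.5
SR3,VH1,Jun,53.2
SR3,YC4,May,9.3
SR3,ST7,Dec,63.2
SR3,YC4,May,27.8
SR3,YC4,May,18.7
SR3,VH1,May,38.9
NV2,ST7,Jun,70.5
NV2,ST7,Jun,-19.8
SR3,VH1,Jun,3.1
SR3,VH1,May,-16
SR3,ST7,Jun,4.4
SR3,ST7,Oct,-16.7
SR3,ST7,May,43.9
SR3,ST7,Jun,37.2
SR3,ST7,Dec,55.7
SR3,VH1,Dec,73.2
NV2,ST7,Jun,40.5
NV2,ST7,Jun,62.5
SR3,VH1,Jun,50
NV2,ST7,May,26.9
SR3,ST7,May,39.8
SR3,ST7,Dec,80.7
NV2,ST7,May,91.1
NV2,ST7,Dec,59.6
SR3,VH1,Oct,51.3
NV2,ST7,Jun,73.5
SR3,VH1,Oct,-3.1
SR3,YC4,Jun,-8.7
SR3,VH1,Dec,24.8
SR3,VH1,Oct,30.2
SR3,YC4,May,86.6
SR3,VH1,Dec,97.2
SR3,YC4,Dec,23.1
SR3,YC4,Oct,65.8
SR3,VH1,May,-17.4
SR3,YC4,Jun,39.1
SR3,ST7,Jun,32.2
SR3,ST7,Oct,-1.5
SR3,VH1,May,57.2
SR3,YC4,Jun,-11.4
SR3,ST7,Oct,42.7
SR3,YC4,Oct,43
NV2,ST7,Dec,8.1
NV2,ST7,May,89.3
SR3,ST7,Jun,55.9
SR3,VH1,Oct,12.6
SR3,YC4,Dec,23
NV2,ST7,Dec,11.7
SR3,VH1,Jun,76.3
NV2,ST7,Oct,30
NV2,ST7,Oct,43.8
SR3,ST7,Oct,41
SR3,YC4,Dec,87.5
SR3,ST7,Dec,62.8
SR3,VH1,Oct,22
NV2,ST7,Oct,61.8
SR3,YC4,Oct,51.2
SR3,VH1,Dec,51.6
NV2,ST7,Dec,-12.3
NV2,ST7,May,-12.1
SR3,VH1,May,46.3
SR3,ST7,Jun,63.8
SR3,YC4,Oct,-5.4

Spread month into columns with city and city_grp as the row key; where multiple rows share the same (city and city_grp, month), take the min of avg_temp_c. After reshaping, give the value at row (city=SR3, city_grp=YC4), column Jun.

Rows with city=SR3, city_grp=YC4 and month=Jun: avg_temp_c values are 30.6, 63.1, -8.7, 39.1, -11.4.
min(30.6, 63.1, -8.7, 39.1, -11.4) = -11.4.

-11.4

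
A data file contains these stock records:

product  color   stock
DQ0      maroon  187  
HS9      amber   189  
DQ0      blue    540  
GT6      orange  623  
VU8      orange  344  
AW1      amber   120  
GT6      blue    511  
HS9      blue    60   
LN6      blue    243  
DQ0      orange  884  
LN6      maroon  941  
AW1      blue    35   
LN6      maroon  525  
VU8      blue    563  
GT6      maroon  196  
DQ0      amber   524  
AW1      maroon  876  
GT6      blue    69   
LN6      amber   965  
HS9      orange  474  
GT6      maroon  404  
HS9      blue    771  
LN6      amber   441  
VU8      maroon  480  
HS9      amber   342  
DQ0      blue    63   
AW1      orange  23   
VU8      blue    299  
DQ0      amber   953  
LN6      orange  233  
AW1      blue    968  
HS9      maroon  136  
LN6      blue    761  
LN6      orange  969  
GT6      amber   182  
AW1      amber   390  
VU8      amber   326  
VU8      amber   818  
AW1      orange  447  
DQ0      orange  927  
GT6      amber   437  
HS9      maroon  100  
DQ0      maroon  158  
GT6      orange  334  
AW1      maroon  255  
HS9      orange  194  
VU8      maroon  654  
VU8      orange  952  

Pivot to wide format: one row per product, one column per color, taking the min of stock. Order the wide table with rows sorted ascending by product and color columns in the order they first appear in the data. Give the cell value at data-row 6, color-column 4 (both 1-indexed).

344

With rows sorted ascending by product, row 6 is product=VU8. color columns in first-appearance order: maroon, amber, blue, orange; column 4 is orange.
Long rows with product=VU8, color=orange: min(344, 952) = 344.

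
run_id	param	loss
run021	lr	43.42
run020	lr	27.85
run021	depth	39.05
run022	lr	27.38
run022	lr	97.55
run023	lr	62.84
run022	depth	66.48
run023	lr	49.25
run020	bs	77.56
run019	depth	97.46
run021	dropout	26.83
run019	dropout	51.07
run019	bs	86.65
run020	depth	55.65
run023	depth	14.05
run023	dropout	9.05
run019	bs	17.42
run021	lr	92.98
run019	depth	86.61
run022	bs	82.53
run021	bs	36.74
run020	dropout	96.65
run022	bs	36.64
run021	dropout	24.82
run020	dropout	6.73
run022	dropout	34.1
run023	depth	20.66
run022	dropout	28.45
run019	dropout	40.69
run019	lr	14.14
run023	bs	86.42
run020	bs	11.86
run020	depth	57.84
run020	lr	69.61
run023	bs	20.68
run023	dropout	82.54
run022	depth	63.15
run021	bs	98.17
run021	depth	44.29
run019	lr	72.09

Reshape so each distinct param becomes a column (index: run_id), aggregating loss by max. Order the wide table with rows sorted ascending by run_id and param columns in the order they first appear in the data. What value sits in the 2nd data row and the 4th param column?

With rows sorted ascending by run_id, row 2 is run_id=run020. param columns in first-appearance order: lr, depth, bs, dropout; column 4 is dropout.
Long rows with run_id=run020, param=dropout: max(96.65, 6.73) = 96.65.

96.65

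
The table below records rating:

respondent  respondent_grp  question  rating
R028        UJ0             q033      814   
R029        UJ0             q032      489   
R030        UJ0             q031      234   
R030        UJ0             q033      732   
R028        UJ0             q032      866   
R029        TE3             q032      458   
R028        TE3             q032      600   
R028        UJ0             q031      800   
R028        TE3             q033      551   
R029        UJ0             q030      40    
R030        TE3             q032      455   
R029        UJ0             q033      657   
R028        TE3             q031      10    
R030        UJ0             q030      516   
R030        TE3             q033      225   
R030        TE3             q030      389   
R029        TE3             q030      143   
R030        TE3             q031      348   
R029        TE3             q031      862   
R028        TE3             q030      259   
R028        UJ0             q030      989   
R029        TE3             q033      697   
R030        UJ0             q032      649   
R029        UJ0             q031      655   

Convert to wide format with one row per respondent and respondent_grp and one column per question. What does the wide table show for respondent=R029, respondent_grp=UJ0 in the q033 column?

Wide layout: rows indexed by respondent and respondent_grp, columns are the 4 distinct question values (q033, q032, q031, q030).
Cell (respondent=R029, respondent_grp=UJ0, question=q033) draws from the long row where respondent=R029, respondent_grp=UJ0 and question=q033, which has rating=657.

657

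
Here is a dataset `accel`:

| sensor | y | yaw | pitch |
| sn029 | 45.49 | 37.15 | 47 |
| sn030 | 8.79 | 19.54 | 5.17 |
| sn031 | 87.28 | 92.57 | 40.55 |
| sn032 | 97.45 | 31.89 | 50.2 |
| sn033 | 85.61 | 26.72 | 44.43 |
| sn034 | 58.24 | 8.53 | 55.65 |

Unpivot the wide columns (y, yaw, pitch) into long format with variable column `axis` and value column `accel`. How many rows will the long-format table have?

6 sensor values × 3 melted columns = 18 rows.

18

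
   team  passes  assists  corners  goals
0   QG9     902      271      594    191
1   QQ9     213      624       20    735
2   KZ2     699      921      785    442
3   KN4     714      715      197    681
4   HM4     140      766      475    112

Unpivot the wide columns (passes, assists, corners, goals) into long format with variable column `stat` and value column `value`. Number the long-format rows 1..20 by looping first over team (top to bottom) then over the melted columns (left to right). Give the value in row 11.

785

20 rows total (5 × 4). Row 11: index ⌊(11-1)/4⌋ = 2 into team → KZ2; (11-1) mod 4 = 2 into the melted columns → corners.
So row 11 is (KZ2, corners, 785); value = 785.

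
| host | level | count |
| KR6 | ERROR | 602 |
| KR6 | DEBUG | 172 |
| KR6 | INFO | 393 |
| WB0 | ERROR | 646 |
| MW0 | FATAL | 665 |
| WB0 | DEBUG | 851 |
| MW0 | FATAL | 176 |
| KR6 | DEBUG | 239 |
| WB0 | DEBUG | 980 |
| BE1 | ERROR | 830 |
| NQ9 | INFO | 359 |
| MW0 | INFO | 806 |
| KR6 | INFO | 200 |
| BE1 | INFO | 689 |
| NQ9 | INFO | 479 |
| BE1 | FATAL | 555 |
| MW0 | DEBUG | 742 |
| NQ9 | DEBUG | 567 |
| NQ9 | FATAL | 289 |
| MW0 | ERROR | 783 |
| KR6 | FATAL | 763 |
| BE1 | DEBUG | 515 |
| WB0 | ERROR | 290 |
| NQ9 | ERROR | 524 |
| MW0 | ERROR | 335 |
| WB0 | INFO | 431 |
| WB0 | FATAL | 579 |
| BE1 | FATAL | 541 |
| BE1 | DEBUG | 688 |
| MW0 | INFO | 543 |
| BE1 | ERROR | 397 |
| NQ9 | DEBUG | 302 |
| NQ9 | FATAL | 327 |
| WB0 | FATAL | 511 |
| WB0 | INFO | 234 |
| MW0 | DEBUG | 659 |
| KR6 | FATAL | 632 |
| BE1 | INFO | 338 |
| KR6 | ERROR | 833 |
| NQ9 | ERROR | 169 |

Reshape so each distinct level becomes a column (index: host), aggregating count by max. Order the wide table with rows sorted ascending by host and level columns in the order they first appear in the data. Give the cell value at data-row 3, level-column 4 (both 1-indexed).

665

With rows sorted ascending by host, row 3 is host=MW0. level columns in first-appearance order: ERROR, DEBUG, INFO, FATAL; column 4 is FATAL.
Long rows with host=MW0, level=FATAL: max(665, 176) = 665.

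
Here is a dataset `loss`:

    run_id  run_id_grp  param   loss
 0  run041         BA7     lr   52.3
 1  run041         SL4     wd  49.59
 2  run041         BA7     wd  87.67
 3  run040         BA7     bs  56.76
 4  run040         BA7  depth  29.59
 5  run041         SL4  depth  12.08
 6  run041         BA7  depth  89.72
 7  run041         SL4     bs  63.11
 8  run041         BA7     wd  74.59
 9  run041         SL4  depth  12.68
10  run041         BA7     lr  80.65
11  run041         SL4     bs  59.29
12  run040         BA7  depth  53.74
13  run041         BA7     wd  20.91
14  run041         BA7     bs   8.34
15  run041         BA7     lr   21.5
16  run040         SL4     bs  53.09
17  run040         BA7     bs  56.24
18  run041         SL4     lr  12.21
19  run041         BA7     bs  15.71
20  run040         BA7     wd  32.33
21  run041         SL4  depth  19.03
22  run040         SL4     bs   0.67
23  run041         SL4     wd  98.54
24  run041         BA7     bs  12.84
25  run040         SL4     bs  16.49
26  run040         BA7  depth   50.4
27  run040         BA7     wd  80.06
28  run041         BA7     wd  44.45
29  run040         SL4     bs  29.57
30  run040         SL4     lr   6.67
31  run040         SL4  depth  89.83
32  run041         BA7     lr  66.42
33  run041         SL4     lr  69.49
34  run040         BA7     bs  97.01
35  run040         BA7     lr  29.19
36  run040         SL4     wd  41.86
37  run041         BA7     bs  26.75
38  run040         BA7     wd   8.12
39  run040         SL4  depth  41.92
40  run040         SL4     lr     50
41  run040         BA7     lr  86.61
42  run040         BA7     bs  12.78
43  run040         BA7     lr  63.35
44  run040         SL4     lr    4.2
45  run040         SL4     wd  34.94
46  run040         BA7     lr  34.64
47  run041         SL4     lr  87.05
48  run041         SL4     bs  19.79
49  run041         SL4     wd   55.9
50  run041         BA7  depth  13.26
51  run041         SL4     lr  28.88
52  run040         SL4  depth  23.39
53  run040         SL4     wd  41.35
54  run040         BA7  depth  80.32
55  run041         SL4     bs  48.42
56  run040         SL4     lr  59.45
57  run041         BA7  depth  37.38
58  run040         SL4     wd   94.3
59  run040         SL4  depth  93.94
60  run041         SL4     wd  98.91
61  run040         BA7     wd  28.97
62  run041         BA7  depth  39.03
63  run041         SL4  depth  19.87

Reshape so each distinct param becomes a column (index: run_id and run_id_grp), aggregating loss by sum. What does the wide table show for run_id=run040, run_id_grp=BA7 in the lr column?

213.79

Rows with run_id=run040, run_id_grp=BA7 and param=lr: loss values are 29.19, 86.61, 63.35, 34.64.
29.19 + 86.61 + 63.35 + 34.64 = 213.79.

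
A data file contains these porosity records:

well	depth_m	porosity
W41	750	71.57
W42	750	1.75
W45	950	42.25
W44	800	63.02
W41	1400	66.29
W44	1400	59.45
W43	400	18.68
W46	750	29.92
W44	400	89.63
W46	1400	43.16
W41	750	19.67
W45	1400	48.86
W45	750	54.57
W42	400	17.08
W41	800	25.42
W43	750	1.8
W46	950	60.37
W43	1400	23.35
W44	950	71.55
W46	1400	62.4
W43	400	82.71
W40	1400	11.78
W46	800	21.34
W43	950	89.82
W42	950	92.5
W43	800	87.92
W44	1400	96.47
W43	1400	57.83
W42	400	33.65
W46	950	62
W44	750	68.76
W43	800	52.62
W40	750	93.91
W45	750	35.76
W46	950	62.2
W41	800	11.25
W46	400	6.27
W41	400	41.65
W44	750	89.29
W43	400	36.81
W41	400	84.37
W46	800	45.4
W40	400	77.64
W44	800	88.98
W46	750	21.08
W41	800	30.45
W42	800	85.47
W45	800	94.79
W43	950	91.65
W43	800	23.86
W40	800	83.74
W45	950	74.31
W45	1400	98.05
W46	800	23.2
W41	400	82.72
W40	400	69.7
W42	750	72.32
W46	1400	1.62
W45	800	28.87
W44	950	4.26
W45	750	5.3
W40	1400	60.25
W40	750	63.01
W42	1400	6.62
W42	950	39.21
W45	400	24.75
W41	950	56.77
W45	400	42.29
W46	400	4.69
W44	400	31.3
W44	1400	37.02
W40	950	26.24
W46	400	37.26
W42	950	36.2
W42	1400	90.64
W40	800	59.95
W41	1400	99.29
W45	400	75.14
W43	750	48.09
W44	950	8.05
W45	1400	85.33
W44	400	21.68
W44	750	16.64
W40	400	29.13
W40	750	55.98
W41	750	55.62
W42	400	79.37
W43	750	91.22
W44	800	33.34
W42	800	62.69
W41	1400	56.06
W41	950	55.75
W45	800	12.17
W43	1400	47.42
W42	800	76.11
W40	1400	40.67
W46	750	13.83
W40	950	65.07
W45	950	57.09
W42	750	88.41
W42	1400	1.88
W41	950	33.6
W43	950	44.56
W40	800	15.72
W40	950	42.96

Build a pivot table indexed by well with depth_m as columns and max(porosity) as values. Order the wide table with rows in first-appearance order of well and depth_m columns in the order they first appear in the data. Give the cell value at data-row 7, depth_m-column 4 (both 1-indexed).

60.25

With rows in first-appearance order of well, row 7 is well=W40. depth_m columns in first-appearance order: 750, 950, 800, 1400, 400; column 4 is 1400.
Long rows with well=W40, depth_m=1400: max(11.78, 60.25, 40.67) = 60.25.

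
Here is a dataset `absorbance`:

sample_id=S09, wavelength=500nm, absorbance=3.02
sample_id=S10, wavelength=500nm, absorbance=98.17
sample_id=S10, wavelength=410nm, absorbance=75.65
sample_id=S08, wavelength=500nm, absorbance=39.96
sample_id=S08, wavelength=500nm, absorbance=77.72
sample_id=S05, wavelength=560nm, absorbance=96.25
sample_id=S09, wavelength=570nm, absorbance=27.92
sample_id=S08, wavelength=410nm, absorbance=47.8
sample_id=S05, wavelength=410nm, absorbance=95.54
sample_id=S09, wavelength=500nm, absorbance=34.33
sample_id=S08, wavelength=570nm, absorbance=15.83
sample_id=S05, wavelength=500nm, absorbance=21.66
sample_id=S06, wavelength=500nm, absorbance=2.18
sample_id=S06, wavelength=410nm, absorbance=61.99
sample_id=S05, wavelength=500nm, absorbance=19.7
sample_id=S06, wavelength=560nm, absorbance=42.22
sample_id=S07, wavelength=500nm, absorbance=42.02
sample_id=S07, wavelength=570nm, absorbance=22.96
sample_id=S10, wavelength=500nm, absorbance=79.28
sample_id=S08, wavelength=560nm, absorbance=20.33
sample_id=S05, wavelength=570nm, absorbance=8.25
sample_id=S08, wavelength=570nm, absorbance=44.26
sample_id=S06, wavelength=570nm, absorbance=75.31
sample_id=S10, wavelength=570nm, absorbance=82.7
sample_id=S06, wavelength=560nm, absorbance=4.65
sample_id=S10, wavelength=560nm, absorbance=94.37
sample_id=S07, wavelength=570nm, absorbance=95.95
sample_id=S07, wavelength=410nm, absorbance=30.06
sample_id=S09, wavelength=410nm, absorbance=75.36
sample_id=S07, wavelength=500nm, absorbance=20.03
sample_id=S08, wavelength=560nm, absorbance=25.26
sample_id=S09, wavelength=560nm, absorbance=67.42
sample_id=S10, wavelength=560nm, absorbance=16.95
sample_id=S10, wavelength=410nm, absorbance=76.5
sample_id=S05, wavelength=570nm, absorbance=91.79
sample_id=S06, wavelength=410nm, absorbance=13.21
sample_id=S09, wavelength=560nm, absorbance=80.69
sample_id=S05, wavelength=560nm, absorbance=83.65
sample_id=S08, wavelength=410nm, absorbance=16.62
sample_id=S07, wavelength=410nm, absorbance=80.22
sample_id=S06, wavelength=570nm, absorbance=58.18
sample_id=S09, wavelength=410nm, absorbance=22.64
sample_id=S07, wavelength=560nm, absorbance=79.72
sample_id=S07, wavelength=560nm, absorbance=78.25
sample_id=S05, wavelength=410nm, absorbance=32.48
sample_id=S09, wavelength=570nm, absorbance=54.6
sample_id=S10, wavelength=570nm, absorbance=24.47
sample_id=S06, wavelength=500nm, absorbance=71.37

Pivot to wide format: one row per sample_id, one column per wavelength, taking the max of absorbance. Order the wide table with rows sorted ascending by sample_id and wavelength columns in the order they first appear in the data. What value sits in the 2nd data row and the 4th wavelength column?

With rows sorted ascending by sample_id, row 2 is sample_id=S06. wavelength columns in first-appearance order: 500nm, 410nm, 560nm, 570nm; column 4 is 570nm.
Long rows with sample_id=S06, wavelength=570nm: max(75.31, 58.18) = 75.31.

75.31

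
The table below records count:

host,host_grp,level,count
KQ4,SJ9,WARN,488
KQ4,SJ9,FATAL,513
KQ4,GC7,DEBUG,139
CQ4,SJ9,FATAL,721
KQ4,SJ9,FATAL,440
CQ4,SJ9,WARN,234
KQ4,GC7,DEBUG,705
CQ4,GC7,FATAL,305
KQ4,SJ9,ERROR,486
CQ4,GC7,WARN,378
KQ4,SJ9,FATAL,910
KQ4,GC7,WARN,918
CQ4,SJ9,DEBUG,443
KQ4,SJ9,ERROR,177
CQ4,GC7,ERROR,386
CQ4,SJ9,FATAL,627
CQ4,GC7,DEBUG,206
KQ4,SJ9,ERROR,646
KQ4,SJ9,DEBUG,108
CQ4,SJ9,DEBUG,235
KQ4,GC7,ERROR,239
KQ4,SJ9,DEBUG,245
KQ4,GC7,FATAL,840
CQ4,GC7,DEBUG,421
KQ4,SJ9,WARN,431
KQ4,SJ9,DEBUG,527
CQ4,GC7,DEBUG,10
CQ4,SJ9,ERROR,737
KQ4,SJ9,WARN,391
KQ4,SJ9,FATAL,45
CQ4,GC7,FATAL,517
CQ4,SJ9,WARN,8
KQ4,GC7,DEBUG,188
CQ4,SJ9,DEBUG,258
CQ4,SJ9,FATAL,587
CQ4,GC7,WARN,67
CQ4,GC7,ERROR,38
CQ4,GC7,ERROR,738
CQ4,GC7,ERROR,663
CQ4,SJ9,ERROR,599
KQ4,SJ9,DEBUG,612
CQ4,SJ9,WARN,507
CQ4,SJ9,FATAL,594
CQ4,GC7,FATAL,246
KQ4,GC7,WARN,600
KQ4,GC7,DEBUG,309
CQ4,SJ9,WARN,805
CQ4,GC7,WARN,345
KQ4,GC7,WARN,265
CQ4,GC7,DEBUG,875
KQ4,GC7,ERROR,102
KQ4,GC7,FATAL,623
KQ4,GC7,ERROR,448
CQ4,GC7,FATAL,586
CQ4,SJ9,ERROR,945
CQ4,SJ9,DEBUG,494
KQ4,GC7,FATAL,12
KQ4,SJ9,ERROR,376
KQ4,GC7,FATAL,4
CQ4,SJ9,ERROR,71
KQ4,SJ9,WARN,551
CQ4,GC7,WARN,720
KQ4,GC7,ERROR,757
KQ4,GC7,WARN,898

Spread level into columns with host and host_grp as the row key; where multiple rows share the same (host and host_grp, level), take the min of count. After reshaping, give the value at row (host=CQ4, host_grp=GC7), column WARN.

Rows with host=CQ4, host_grp=GC7 and level=WARN: count values are 378, 67, 345, 720.
min(378, 67, 345, 720) = 67.

67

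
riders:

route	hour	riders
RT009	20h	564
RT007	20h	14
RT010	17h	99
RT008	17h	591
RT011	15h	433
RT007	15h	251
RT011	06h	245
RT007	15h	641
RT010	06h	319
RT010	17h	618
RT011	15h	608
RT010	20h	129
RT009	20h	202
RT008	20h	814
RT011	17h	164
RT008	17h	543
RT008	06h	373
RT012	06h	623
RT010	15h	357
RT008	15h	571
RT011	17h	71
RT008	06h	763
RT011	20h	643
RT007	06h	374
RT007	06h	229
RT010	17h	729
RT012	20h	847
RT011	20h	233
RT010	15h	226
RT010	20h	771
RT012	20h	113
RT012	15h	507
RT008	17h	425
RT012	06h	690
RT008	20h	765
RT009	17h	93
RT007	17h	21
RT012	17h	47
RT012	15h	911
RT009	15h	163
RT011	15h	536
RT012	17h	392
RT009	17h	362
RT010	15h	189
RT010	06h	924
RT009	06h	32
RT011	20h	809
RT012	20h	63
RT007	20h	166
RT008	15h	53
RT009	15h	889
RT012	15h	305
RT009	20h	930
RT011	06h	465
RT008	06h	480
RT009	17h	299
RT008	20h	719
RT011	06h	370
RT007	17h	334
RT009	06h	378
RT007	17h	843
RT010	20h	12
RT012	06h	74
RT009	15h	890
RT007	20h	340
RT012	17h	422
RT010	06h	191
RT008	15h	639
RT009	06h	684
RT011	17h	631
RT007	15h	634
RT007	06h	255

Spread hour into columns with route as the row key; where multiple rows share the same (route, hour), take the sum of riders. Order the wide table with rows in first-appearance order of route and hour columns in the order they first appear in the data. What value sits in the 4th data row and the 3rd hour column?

With rows in first-appearance order of route, row 4 is route=RT008. hour columns in first-appearance order: 20h, 17h, 15h, 06h; column 3 is 15h.
Long rows with route=RT008, hour=15h: 571 + 53 + 639 = 1263.

1263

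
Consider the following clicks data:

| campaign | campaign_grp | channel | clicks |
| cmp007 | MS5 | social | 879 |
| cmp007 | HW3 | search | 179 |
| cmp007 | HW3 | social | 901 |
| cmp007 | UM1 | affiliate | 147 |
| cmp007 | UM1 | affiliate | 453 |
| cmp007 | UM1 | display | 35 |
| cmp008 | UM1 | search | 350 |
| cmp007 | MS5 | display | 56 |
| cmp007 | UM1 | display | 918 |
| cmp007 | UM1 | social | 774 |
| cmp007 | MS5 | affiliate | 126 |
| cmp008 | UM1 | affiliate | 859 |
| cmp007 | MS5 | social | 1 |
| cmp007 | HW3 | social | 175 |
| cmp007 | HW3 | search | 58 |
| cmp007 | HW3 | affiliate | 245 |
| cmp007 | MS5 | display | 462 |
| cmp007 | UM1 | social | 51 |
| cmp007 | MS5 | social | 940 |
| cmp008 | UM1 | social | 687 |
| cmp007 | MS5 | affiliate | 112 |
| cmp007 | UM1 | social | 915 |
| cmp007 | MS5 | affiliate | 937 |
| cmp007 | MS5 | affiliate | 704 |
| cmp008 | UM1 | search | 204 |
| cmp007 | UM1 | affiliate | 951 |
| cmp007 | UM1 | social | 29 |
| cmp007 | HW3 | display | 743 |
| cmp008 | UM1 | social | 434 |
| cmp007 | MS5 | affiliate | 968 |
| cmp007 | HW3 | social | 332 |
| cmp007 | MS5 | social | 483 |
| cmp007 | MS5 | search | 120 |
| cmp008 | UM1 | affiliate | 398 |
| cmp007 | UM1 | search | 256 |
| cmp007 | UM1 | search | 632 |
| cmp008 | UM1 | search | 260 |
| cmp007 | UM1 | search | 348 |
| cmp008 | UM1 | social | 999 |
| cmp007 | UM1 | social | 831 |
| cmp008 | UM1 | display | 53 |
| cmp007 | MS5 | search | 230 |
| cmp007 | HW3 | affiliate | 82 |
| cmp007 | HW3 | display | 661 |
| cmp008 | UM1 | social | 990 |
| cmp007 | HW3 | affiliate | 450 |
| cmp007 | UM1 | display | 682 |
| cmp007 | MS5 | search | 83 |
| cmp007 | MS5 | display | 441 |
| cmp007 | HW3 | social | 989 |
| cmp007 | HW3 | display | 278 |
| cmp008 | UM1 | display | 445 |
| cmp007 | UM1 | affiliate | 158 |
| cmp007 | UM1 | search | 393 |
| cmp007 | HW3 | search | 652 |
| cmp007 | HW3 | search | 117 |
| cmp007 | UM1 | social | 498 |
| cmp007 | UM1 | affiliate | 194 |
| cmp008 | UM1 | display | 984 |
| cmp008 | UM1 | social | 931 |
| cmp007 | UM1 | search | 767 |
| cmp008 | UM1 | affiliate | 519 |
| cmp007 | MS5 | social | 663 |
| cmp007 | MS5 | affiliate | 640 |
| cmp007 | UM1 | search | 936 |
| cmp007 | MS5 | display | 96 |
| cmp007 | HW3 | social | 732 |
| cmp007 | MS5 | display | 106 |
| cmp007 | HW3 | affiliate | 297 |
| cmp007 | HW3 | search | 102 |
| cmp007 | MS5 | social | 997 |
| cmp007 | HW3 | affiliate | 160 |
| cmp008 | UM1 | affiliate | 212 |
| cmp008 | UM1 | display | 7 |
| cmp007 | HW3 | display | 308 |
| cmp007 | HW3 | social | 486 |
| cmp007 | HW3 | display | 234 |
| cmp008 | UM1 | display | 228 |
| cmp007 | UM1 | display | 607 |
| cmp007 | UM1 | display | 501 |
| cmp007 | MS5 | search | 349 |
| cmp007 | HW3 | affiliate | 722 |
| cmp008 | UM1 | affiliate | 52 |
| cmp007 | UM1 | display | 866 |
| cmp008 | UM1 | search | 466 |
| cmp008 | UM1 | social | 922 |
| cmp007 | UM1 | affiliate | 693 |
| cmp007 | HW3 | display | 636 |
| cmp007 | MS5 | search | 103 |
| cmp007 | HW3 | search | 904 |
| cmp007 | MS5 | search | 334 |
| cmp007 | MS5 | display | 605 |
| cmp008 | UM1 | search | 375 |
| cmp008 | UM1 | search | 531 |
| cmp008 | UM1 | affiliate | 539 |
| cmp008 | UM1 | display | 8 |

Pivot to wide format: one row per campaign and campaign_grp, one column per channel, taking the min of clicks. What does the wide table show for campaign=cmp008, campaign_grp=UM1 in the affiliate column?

52

Rows with campaign=cmp008, campaign_grp=UM1 and channel=affiliate: clicks values are 859, 398, 519, 212, 52, 539.
min(859, 398, 519, 212, 52, 539) = 52.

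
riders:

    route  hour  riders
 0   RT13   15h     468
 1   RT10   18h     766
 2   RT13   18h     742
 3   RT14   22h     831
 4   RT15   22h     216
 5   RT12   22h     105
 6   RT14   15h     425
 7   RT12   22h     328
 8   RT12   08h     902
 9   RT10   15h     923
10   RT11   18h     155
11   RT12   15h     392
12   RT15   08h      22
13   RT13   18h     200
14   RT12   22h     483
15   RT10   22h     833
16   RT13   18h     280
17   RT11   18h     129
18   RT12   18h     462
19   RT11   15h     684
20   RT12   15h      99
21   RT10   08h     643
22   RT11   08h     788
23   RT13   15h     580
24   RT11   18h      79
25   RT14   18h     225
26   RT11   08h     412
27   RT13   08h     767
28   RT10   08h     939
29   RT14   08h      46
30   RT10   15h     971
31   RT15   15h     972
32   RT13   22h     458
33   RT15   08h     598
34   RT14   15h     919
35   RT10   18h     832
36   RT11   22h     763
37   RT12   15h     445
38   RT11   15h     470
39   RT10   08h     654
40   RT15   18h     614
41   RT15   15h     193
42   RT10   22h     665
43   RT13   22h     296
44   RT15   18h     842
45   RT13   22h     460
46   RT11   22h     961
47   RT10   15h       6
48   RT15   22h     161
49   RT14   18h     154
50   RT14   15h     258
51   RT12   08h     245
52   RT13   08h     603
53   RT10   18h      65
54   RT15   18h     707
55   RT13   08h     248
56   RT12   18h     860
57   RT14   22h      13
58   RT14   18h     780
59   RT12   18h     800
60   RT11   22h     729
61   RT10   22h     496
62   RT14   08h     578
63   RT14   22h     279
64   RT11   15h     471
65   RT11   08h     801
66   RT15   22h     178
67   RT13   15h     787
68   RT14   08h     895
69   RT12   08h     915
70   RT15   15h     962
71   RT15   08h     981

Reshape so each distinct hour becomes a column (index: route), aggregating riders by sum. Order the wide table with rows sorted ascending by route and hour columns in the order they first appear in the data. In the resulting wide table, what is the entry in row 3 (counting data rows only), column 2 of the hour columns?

2122

With rows sorted ascending by route, row 3 is route=RT12. hour columns in first-appearance order: 15h, 18h, 22h, 08h; column 2 is 18h.
Long rows with route=RT12, hour=18h: 462 + 860 + 800 = 2122.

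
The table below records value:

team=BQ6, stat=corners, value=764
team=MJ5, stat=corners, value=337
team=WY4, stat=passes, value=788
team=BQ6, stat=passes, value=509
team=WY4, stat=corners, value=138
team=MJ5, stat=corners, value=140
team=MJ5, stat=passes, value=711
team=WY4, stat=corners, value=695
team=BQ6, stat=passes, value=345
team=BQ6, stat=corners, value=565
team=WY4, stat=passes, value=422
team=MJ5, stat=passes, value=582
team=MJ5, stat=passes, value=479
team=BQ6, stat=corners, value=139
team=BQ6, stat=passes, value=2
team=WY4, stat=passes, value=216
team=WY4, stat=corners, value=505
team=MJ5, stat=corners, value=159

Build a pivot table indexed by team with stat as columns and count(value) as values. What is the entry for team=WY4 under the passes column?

Rows with team=WY4 and stat=passes: value values are 788, 422, 216.
3 rows match — count = 3.

3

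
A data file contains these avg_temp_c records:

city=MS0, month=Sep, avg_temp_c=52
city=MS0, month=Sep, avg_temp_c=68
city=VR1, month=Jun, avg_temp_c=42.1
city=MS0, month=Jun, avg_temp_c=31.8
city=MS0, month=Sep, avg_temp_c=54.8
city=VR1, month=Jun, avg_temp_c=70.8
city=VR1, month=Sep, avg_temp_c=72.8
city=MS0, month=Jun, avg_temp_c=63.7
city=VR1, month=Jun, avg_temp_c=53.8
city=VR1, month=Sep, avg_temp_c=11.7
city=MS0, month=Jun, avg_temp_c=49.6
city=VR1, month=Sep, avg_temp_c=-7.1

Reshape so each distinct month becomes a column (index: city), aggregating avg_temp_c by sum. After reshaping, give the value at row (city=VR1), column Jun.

166.7

Rows with city=VR1 and month=Jun: avg_temp_c values are 42.1, 70.8, 53.8.
42.1 + 70.8 + 53.8 = 166.7.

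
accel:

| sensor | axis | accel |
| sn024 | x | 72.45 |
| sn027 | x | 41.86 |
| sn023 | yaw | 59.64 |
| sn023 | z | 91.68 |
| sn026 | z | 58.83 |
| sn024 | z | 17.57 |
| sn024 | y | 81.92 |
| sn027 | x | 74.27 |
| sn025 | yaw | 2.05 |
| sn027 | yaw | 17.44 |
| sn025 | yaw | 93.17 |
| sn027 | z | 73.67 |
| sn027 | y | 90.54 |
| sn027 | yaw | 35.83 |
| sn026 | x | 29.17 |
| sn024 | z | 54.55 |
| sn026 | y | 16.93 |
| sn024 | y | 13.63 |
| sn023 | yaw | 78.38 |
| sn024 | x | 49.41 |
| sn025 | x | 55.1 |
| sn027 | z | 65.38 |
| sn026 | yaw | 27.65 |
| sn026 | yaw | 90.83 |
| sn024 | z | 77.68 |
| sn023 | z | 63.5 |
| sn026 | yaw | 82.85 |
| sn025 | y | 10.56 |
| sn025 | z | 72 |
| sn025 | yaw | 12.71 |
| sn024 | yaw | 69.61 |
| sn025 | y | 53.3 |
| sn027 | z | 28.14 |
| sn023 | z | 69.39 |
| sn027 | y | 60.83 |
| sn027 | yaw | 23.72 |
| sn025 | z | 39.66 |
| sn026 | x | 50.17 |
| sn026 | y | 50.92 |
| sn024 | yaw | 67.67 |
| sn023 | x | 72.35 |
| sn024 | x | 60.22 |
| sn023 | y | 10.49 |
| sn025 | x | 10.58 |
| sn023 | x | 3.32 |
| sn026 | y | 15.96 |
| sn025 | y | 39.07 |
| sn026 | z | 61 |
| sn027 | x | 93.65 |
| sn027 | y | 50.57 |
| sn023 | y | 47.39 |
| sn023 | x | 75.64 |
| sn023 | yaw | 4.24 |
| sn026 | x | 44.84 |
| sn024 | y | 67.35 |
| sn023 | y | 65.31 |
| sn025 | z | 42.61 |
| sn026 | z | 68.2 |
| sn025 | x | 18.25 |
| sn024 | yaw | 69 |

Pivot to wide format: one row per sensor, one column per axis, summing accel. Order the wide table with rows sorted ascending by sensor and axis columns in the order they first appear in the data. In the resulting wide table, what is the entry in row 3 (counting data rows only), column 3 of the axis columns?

With rows sorted ascending by sensor, row 3 is sensor=sn025. axis columns in first-appearance order: x, yaw, z, y; column 3 is z.
Long rows with sensor=sn025, axis=z: 72 + 39.66 + 42.61 = 154.27.

154.27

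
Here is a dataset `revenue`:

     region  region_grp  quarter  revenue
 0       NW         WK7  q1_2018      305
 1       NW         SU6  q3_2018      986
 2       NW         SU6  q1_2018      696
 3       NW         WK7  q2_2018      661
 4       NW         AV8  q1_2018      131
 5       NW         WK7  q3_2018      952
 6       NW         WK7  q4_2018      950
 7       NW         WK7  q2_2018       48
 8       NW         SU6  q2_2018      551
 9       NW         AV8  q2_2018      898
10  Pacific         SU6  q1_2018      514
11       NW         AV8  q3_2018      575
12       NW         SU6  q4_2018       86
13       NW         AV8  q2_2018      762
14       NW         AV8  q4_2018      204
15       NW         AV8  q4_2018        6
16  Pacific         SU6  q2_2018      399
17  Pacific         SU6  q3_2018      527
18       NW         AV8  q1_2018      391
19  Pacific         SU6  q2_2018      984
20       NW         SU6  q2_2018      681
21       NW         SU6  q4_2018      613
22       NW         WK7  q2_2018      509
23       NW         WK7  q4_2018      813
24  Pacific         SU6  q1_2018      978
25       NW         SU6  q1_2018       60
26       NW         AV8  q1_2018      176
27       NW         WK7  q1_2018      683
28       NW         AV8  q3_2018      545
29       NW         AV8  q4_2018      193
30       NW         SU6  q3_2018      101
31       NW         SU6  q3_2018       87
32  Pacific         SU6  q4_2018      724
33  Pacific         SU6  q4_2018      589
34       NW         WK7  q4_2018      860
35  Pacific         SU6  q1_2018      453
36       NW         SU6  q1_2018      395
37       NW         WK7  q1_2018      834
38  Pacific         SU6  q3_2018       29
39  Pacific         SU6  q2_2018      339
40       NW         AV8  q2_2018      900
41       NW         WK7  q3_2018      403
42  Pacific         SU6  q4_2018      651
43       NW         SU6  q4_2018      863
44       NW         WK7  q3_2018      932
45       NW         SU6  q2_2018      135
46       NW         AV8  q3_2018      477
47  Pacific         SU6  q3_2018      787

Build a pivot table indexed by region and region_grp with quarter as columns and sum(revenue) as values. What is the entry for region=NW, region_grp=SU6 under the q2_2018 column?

Rows with region=NW, region_grp=SU6 and quarter=q2_2018: revenue values are 551, 681, 135.
551 + 681 + 135 = 1367.

1367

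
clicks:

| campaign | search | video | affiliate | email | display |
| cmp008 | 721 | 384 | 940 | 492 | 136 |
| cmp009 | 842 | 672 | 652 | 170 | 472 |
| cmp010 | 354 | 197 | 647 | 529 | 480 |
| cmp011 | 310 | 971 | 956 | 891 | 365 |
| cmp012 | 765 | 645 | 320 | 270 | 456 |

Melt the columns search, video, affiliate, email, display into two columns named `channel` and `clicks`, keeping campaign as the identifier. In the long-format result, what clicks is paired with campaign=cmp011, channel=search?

Unpivoting turns each (campaign, wide-column) pair into one long row.
The wide cell at row cmp011, column search holds 310, so the long row (cmp011, search) has clicks=310.

310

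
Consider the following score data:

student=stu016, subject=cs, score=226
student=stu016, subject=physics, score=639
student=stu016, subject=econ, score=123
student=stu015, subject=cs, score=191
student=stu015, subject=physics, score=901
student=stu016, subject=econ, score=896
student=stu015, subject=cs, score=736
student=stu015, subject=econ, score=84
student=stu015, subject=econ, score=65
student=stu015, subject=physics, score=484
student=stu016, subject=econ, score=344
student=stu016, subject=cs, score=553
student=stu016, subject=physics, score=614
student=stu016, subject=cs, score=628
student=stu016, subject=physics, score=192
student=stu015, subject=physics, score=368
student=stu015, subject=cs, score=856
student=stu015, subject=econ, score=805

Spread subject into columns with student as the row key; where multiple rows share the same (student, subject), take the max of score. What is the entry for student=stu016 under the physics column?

639

Rows with student=stu016 and subject=physics: score values are 639, 614, 192.
max(639, 614, 192) = 639.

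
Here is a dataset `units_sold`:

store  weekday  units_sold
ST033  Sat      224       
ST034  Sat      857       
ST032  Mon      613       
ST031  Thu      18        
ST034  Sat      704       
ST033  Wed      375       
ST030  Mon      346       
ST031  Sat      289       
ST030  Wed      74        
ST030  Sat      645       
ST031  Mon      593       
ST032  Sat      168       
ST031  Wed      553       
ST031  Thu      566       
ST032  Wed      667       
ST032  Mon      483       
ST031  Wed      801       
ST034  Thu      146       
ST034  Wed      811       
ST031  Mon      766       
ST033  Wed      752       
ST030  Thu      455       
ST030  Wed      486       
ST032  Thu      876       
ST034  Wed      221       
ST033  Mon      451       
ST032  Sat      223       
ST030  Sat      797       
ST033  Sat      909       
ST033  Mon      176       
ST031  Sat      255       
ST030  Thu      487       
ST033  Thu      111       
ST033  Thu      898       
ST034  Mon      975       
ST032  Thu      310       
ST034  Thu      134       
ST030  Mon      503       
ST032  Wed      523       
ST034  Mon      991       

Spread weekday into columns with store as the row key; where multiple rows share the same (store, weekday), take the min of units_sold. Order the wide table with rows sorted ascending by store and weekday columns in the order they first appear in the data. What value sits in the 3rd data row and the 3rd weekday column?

With rows sorted ascending by store, row 3 is store=ST032. weekday columns in first-appearance order: Sat, Mon, Thu, Wed; column 3 is Thu.
Long rows with store=ST032, weekday=Thu: min(876, 310) = 310.

310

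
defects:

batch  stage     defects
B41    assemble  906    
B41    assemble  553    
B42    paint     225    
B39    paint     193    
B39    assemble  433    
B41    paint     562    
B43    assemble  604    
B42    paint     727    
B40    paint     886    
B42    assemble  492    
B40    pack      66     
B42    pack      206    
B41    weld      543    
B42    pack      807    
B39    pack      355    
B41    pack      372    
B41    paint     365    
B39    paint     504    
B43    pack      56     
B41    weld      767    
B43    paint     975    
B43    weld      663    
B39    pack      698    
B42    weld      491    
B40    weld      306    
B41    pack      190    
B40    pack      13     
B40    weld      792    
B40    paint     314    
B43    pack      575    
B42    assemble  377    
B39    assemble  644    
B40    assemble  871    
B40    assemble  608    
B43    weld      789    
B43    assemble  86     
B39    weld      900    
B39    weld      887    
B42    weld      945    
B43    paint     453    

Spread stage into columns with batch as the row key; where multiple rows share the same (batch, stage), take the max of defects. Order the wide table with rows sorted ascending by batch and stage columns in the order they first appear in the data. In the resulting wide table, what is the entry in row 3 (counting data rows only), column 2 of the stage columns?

562

With rows sorted ascending by batch, row 3 is batch=B41. stage columns in first-appearance order: assemble, paint, pack, weld; column 2 is paint.
Long rows with batch=B41, stage=paint: max(562, 365) = 562.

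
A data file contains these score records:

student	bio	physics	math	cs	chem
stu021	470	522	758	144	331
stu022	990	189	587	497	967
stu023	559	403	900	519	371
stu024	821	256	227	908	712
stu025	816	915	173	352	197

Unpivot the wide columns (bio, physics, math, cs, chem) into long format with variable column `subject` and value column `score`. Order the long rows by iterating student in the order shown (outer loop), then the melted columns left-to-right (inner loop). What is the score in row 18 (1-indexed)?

25 rows total (5 × 5). Row 18: index ⌊(18-1)/5⌋ = 3 into student → stu024; (18-1) mod 5 = 2 into the melted columns → math.
So row 18 is (stu024, math, 227); score = 227.

227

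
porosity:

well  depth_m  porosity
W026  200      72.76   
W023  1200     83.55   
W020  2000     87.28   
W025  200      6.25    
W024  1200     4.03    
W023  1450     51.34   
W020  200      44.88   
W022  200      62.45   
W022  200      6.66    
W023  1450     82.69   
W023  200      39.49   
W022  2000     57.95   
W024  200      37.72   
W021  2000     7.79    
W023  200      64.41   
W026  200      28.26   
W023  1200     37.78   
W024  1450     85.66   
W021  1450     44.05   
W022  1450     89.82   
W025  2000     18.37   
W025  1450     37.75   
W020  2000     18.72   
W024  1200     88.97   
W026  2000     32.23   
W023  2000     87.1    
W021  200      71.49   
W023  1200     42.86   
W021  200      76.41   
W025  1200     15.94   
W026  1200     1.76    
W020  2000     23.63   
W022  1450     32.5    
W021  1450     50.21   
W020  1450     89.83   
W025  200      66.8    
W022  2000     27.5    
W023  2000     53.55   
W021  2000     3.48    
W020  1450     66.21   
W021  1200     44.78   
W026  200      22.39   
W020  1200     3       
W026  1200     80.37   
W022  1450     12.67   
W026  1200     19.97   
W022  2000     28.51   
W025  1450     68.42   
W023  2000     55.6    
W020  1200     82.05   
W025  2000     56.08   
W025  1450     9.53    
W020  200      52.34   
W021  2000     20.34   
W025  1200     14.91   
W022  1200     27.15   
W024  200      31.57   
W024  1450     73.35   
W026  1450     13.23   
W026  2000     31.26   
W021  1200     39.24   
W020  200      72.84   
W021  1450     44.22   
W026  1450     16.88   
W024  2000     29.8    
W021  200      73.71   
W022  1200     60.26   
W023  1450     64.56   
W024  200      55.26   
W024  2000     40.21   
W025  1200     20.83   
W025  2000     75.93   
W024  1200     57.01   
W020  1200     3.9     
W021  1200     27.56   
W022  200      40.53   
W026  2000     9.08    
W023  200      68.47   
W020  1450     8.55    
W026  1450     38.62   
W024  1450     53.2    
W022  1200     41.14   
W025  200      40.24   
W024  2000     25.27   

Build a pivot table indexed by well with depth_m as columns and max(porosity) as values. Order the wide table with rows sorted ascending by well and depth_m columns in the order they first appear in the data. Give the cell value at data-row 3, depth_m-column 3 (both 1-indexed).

With rows sorted ascending by well, row 3 is well=W022. depth_m columns in first-appearance order: 200, 1200, 2000, 1450; column 3 is 2000.
Long rows with well=W022, depth_m=2000: max(57.95, 27.5, 28.51) = 57.95.

57.95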